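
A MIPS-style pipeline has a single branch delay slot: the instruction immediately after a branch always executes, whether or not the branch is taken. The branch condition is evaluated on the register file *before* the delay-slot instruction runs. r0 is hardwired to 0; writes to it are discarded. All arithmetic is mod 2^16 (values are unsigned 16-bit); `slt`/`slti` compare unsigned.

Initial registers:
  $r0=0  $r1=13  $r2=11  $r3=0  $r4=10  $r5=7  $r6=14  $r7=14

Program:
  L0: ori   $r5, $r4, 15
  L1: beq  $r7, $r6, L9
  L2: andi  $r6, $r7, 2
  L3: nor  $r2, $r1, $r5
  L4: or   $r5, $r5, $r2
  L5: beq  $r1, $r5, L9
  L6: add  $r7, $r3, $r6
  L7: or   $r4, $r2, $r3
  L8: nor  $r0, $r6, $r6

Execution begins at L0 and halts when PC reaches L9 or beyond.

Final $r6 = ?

2

#0 ori   $r5, $r4, 15 ; 0/13/11/0/10/15/14/14
#1 beq  $r7, $r6, L9 ; 0/13/11/0/10/15/14/14 ; →target
#2 andi  $r6, $r7, 2 ; 0/13/11/0/10/15/2/14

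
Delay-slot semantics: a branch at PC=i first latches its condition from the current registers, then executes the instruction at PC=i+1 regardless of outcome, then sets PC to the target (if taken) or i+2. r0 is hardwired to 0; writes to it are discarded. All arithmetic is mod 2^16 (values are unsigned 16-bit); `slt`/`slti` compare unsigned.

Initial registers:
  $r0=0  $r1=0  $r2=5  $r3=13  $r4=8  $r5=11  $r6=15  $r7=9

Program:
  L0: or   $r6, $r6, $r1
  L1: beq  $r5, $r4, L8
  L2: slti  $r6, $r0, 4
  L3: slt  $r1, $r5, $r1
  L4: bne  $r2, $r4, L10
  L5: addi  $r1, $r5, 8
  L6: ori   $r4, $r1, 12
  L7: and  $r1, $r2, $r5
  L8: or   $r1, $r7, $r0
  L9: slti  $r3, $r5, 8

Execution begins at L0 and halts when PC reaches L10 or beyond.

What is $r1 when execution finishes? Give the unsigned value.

PC=0  or   $r6, $r6, $r1     | $r0=0 $r1=0 $r2=5 $r3=13 $r4=8 $r5=11 $r6=15 $r7=9
PC=1  beq  $r5, $r4, L8      | $r0=0 $r1=0 $r2=5 $r3=13 $r4=8 $r5=11 $r6=15 $r7=9  [not taken]
PC=2  slti  $r6, $r0, 4      | $r0=0 $r1=0 $r2=5 $r3=13 $r4=8 $r5=11 $r6=1 $r7=9
PC=3  slt  $r1, $r5, $r1     | $r0=0 $r1=0 $r2=5 $r3=13 $r4=8 $r5=11 $r6=1 $r7=9
PC=4  bne  $r2, $r4, L10     | $r0=0 $r1=0 $r2=5 $r3=13 $r4=8 $r5=11 $r6=1 $r7=9  [TAKEN]
PC=5  addi  $r1, $r5, 8      | $r0=0 $r1=19 $r2=5 $r3=13 $r4=8 $r5=11 $r6=1 $r7=9

19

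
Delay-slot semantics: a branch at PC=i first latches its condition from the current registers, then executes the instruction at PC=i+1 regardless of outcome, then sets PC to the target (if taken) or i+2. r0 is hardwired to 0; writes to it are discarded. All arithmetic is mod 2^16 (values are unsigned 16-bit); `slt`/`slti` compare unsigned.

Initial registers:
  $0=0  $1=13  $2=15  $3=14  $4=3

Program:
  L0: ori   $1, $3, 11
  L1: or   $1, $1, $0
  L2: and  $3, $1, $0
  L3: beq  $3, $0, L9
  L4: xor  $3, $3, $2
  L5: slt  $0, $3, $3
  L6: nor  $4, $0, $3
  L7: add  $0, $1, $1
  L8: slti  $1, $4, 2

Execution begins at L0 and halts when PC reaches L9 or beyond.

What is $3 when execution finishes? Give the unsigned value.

[0] ori   $1, $3, 11  →  {$0:0, $1:15, $2:15, $3:14, $4:3}
[1] or   $1, $1, $0  →  {$0:0, $1:15, $2:15, $3:14, $4:3}
[2] and  $3, $1, $0  →  {$0:0, $1:15, $2:15, $3:0, $4:3}
[3] beq  $3, $0, L9  →  {$0:0, $1:15, $2:15, $3:0, $4:3}  ⟨branch taken⟩
[4] xor  $3, $3, $2  →  {$0:0, $1:15, $2:15, $3:15, $4:3}

15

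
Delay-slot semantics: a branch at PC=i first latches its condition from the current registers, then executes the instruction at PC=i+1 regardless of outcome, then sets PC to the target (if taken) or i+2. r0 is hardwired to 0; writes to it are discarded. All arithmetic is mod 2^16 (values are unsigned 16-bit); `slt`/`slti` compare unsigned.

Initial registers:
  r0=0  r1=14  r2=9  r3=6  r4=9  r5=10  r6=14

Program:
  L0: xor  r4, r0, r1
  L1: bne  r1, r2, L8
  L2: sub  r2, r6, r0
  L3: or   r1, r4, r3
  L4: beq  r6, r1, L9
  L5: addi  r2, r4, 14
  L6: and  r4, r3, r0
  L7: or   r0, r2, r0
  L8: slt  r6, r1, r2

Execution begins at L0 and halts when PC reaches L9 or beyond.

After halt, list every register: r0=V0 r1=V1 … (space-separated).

r0=0 r1=14 r2=14 r3=6 r4=14 r5=10 r6=0

[0] xor  r4, r0, r1  →  {r0:0, r1:14, r2:9, r3:6, r4:14, r5:10, r6:14}
[1] bne  r1, r2, L8  →  {r0:0, r1:14, r2:9, r3:6, r4:14, r5:10, r6:14}  ⟨branch taken⟩
[2] sub  r2, r6, r0  →  {r0:0, r1:14, r2:14, r3:6, r4:14, r5:10, r6:14}
[8] slt  r6, r1, r2  →  {r0:0, r1:14, r2:14, r3:6, r4:14, r5:10, r6:0}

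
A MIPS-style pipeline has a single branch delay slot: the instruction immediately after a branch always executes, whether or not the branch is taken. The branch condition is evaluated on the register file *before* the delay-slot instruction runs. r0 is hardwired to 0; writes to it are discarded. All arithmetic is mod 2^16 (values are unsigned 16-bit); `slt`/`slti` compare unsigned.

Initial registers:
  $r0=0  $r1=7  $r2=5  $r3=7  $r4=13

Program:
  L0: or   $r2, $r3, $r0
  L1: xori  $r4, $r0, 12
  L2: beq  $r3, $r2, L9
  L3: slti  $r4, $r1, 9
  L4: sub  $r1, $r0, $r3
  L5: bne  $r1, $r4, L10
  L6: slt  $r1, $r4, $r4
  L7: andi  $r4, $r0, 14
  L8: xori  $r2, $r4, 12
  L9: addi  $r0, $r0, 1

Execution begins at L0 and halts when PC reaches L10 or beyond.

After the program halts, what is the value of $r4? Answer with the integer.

1

PC=0  or   $r2, $r3, $r0     | $r0=0 $r1=7 $r2=7 $r3=7 $r4=13
PC=1  xori  $r4, $r0, 12     | $r0=0 $r1=7 $r2=7 $r3=7 $r4=12
PC=2  beq  $r3, $r2, L9      | $r0=0 $r1=7 $r2=7 $r3=7 $r4=12  [TAKEN]
PC=3  slti  $r4, $r1, 9      | $r0=0 $r1=7 $r2=7 $r3=7 $r4=1
PC=9  addi  $r0, $r0, 1      | $r0=0 $r1=7 $r2=7 $r3=7 $r4=1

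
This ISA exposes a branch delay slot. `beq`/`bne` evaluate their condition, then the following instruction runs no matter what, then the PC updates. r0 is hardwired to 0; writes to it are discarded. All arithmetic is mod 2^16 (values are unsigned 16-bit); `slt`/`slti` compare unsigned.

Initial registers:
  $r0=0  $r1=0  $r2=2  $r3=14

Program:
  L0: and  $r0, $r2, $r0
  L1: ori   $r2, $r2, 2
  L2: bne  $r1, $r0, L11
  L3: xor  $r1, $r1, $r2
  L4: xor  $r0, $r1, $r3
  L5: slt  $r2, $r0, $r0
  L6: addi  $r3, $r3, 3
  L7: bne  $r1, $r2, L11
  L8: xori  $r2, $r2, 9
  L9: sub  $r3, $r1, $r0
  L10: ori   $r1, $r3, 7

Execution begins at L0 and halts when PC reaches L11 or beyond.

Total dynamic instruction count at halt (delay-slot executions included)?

9

PC=0  and  $r0, $r2, $r0     | $r0=0 $r1=0 $r2=2 $r3=14
PC=1  ori   $r2, $r2, 2      | $r0=0 $r1=0 $r2=2 $r3=14
PC=2  bne  $r1, $r0, L11     | $r0=0 $r1=0 $r2=2 $r3=14  [not taken]
PC=3  xor  $r1, $r1, $r2     | $r0=0 $r1=2 $r2=2 $r3=14
PC=4  xor  $r0, $r1, $r3     | $r0=0 $r1=2 $r2=2 $r3=14
PC=5  slt  $r2, $r0, $r0     | $r0=0 $r1=2 $r2=0 $r3=14
PC=6  addi  $r3, $r3, 3      | $r0=0 $r1=2 $r2=0 $r3=17
PC=7  bne  $r1, $r2, L11     | $r0=0 $r1=2 $r2=0 $r3=17  [TAKEN]
PC=8  xori  $r2, $r2, 9      | $r0=0 $r1=2 $r2=9 $r3=17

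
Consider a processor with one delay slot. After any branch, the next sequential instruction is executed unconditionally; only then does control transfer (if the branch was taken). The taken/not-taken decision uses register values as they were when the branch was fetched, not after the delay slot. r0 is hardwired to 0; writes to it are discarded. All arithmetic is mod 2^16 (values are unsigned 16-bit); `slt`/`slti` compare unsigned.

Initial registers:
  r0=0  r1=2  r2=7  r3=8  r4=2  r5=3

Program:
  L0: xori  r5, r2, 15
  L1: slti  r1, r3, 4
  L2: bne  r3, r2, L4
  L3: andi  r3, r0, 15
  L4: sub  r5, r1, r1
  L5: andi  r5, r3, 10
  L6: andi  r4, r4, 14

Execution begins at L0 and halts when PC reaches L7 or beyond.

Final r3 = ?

0

[0] xori  r5, r2, 15  →  {r0:0, r1:2, r2:7, r3:8, r4:2, r5:8}
[1] slti  r1, r3, 4  →  {r0:0, r1:0, r2:7, r3:8, r4:2, r5:8}
[2] bne  r3, r2, L4  →  {r0:0, r1:0, r2:7, r3:8, r4:2, r5:8}  ⟨branch taken⟩
[3] andi  r3, r0, 15  →  {r0:0, r1:0, r2:7, r3:0, r4:2, r5:8}
[4] sub  r5, r1, r1  →  {r0:0, r1:0, r2:7, r3:0, r4:2, r5:0}
[5] andi  r5, r3, 10  →  {r0:0, r1:0, r2:7, r3:0, r4:2, r5:0}
[6] andi  r4, r4, 14  →  {r0:0, r1:0, r2:7, r3:0, r4:2, r5:0}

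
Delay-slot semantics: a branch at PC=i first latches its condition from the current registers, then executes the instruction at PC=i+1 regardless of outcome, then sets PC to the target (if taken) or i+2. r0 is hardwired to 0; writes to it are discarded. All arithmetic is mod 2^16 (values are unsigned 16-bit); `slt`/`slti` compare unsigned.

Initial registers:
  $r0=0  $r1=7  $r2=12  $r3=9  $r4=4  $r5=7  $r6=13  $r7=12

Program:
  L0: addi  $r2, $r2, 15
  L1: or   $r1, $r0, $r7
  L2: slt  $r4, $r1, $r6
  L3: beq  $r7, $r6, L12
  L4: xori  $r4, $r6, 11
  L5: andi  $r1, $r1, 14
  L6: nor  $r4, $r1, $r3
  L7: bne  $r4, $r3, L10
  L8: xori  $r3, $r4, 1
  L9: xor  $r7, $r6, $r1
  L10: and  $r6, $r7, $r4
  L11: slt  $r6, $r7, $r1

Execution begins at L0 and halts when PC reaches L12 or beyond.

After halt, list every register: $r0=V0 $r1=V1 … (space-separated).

$r0=0 $r1=12 $r2=27 $r3=65523 $r4=65522 $r5=7 $r6=0 $r7=12

PC=0  addi  $r2, $r2, 15     | $r0=0 $r1=7 $r2=27 $r3=9 $r4=4 $r5=7 $r6=13 $r7=12
PC=1  or   $r1, $r0, $r7     | $r0=0 $r1=12 $r2=27 $r3=9 $r4=4 $r5=7 $r6=13 $r7=12
PC=2  slt  $r4, $r1, $r6     | $r0=0 $r1=12 $r2=27 $r3=9 $r4=1 $r5=7 $r6=13 $r7=12
PC=3  beq  $r7, $r6, L12     | $r0=0 $r1=12 $r2=27 $r3=9 $r4=1 $r5=7 $r6=13 $r7=12  [not taken]
PC=4  xori  $r4, $r6, 11     | $r0=0 $r1=12 $r2=27 $r3=9 $r4=6 $r5=7 $r6=13 $r7=12
PC=5  andi  $r1, $r1, 14     | $r0=0 $r1=12 $r2=27 $r3=9 $r4=6 $r5=7 $r6=13 $r7=12
PC=6  nor  $r4, $r1, $r3     | $r0=0 $r1=12 $r2=27 $r3=9 $r4=65522 $r5=7 $r6=13 $r7=12
PC=7  bne  $r4, $r3, L10     | $r0=0 $r1=12 $r2=27 $r3=9 $r4=65522 $r5=7 $r6=13 $r7=12  [TAKEN]
PC=8  xori  $r3, $r4, 1      | $r0=0 $r1=12 $r2=27 $r3=65523 $r4=65522 $r5=7 $r6=13 $r7=12
PC=10 and  $r6, $r7, $r4     | $r0=0 $r1=12 $r2=27 $r3=65523 $r4=65522 $r5=7 $r6=0 $r7=12
PC=11 slt  $r6, $r7, $r1     | $r0=0 $r1=12 $r2=27 $r3=65523 $r4=65522 $r5=7 $r6=0 $r7=12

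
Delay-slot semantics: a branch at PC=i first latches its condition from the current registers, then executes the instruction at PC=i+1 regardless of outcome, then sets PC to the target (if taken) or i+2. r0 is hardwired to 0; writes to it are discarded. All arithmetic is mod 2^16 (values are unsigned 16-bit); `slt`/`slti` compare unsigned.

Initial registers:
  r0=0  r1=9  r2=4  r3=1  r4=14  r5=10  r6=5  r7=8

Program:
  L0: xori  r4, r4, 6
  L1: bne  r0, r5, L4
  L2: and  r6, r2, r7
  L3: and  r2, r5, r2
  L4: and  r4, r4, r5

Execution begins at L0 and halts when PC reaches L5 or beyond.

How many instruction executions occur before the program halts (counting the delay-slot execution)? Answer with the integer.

4

  step pc=0: xori  r4, r4, 6  regs=(0,9,4,1,8,10,5,8)
  step pc=1: bne  r0, r5, L4  cond=T  regs=(0,9,4,1,8,10,5,8)
  step pc=2: and  r6, r2, r7  regs=(0,9,4,1,8,10,0,8)
  step pc=4: and  r4, r4, r5  regs=(0,9,4,1,8,10,0,8)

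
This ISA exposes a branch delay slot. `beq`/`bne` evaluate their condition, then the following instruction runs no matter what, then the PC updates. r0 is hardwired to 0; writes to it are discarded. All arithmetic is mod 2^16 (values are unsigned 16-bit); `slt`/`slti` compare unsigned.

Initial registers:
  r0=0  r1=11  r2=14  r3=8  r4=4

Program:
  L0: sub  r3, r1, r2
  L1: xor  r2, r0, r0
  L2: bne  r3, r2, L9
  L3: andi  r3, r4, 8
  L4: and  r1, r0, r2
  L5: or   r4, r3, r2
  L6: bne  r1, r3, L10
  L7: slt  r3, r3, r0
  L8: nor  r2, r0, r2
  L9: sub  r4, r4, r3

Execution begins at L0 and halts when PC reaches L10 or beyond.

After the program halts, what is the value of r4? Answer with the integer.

4

  step pc=0: sub  r3, r1, r2  regs=(0,11,14,65533,4)
  step pc=1: xor  r2, r0, r0  regs=(0,11,0,65533,4)
  step pc=2: bne  r3, r2, L9  cond=T  regs=(0,11,0,65533,4)
  step pc=3: andi  r3, r4, 8  regs=(0,11,0,0,4)
  step pc=9: sub  r4, r4, r3  regs=(0,11,0,0,4)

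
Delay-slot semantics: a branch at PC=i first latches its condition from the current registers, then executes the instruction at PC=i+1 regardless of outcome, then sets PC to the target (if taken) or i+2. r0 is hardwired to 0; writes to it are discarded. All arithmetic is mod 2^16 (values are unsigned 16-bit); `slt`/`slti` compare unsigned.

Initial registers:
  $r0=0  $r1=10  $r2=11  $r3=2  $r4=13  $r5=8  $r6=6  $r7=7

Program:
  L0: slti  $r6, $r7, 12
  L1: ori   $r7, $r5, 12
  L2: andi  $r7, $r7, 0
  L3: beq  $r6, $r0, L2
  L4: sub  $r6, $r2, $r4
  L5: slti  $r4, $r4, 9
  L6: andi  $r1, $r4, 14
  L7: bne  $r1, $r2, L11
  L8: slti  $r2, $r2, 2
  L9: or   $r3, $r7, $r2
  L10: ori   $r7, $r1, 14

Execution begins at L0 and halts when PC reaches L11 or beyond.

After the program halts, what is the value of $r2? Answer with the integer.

0

PC=0  slti  $r6, $r7, 12     | $r0=0 $r1=10 $r2=11 $r3=2 $r4=13 $r5=8 $r6=1 $r7=7
PC=1  ori   $r7, $r5, 12     | $r0=0 $r1=10 $r2=11 $r3=2 $r4=13 $r5=8 $r6=1 $r7=12
PC=2  andi  $r7, $r7, 0      | $r0=0 $r1=10 $r2=11 $r3=2 $r4=13 $r5=8 $r6=1 $r7=0
PC=3  beq  $r6, $r0, L2      | $r0=0 $r1=10 $r2=11 $r3=2 $r4=13 $r5=8 $r6=1 $r7=0  [not taken]
PC=4  sub  $r6, $r2, $r4     | $r0=0 $r1=10 $r2=11 $r3=2 $r4=13 $r5=8 $r6=65534 $r7=0
PC=5  slti  $r4, $r4, 9      | $r0=0 $r1=10 $r2=11 $r3=2 $r4=0 $r5=8 $r6=65534 $r7=0
PC=6  andi  $r1, $r4, 14     | $r0=0 $r1=0 $r2=11 $r3=2 $r4=0 $r5=8 $r6=65534 $r7=0
PC=7  bne  $r1, $r2, L11     | $r0=0 $r1=0 $r2=11 $r3=2 $r4=0 $r5=8 $r6=65534 $r7=0  [TAKEN]
PC=8  slti  $r2, $r2, 2      | $r0=0 $r1=0 $r2=0 $r3=2 $r4=0 $r5=8 $r6=65534 $r7=0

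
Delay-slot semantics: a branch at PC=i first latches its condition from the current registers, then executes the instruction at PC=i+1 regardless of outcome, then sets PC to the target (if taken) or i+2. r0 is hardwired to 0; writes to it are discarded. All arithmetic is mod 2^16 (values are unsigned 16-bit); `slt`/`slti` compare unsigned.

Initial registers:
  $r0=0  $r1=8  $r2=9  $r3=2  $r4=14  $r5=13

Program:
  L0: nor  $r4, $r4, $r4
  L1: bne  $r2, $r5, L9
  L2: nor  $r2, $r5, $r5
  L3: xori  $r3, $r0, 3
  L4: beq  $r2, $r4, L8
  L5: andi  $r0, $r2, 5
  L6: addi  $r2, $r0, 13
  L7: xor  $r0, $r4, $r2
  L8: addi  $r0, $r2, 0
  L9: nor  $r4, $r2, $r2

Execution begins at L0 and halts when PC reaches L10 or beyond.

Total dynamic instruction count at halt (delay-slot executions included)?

#0 nor  $r4, $r4, $r4 ; 0/8/9/2/65521/13
#1 bne  $r2, $r5, L9 ; 0/8/9/2/65521/13 ; →target
#2 nor  $r2, $r5, $r5 ; 0/8/65522/2/65521/13
#9 nor  $r4, $r2, $r2 ; 0/8/65522/2/13/13

4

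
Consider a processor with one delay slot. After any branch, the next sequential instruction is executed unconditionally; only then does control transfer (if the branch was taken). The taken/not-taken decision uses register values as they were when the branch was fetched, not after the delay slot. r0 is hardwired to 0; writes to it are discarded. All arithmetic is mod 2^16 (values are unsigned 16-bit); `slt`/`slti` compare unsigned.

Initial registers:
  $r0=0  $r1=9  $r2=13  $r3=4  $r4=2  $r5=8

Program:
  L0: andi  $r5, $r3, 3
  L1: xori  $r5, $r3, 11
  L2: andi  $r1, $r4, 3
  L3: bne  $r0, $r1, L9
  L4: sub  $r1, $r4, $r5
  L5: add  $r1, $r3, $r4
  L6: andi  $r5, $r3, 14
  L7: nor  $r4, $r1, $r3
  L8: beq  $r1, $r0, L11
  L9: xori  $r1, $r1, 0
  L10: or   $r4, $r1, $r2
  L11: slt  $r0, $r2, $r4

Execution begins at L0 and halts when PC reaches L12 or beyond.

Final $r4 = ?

PC=0  andi  $r5, $r3, 3      | $r0=0 $r1=9 $r2=13 $r3=4 $r4=2 $r5=0
PC=1  xori  $r5, $r3, 11     | $r0=0 $r1=9 $r2=13 $r3=4 $r4=2 $r5=15
PC=2  andi  $r1, $r4, 3      | $r0=0 $r1=2 $r2=13 $r3=4 $r4=2 $r5=15
PC=3  bne  $r0, $r1, L9      | $r0=0 $r1=2 $r2=13 $r3=4 $r4=2 $r5=15  [TAKEN]
PC=4  sub  $r1, $r4, $r5     | $r0=0 $r1=65523 $r2=13 $r3=4 $r4=2 $r5=15
PC=9  xori  $r1, $r1, 0      | $r0=0 $r1=65523 $r2=13 $r3=4 $r4=2 $r5=15
PC=10 or   $r4, $r1, $r2     | $r0=0 $r1=65523 $r2=13 $r3=4 $r4=65535 $r5=15
PC=11 slt  $r0, $r2, $r4     | $r0=0 $r1=65523 $r2=13 $r3=4 $r4=65535 $r5=15

65535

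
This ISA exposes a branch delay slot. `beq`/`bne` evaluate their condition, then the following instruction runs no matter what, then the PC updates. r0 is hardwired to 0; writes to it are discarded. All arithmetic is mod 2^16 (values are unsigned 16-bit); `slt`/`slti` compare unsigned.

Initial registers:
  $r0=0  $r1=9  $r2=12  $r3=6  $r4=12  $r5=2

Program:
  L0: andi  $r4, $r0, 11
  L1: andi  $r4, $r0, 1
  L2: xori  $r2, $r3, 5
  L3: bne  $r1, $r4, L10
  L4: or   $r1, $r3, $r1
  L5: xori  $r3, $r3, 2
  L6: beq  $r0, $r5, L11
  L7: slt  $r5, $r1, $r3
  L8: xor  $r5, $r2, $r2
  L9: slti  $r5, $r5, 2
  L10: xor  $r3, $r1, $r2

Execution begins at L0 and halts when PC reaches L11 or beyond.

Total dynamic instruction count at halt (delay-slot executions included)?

#0 andi  $r4, $r0, 11 ; 0/9/12/6/0/2
#1 andi  $r4, $r0, 1 ; 0/9/12/6/0/2
#2 xori  $r2, $r3, 5 ; 0/9/3/6/0/2
#3 bne  $r1, $r4, L10 ; 0/9/3/6/0/2 ; →target
#4 or   $r1, $r3, $r1 ; 0/15/3/6/0/2
#10 xor  $r3, $r1, $r2 ; 0/15/3/12/0/2

6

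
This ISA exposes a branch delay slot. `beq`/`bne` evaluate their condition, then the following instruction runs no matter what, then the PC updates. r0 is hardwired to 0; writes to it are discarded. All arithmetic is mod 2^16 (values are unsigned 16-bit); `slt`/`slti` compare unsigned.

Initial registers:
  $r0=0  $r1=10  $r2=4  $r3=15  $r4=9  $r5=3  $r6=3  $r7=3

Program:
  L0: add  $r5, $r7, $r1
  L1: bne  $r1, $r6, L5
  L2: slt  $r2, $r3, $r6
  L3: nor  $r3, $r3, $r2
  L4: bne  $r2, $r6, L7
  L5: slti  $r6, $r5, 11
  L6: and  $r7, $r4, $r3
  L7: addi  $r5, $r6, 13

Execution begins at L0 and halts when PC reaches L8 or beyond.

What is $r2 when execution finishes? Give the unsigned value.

0

  step pc=0: add  $r5, $r7, $r1  regs=(0,10,4,15,9,13,3,3)
  step pc=1: bne  $r1, $r6, L5  cond=T  regs=(0,10,4,15,9,13,3,3)
  step pc=2: slt  $r2, $r3, $r6  regs=(0,10,0,15,9,13,3,3)
  step pc=5: slti  $r6, $r5, 11  regs=(0,10,0,15,9,13,0,3)
  step pc=6: and  $r7, $r4, $r3  regs=(0,10,0,15,9,13,0,9)
  step pc=7: addi  $r5, $r6, 13  regs=(0,10,0,15,9,13,0,9)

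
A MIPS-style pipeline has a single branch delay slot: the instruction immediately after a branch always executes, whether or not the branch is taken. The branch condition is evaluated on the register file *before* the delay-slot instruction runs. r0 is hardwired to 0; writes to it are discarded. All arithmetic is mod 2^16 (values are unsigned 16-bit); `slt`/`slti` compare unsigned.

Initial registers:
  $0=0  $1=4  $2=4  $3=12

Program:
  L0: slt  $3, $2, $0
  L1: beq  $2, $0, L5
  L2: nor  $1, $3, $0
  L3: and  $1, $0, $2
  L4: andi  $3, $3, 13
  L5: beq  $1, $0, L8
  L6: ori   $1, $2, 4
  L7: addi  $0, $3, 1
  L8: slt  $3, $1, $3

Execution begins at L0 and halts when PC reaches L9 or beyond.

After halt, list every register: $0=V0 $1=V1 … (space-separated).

$0=0 $1=4 $2=4 $3=0

#0 slt  $3, $2, $0 ; 0/4/4/0
#1 beq  $2, $0, L5 ; 0/4/4/0 ; →fallthru
#2 nor  $1, $3, $0 ; 0/65535/4/0
#3 and  $1, $0, $2 ; 0/0/4/0
#4 andi  $3, $3, 13 ; 0/0/4/0
#5 beq  $1, $0, L8 ; 0/0/4/0 ; →target
#6 ori   $1, $2, 4 ; 0/4/4/0
#8 slt  $3, $1, $3 ; 0/4/4/0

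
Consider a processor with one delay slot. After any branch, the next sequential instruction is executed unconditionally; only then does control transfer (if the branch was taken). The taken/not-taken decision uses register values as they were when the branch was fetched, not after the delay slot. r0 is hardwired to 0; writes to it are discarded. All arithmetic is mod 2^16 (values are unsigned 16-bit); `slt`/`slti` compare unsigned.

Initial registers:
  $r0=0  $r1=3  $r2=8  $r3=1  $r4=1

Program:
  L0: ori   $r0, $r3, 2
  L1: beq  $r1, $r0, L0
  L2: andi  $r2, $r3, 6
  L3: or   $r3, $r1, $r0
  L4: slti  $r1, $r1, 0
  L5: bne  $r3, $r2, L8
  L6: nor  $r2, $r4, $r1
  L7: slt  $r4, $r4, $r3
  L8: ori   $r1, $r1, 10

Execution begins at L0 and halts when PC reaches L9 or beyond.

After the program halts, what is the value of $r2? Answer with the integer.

PC=0  ori   $r0, $r3, 2      | $r0=0 $r1=3 $r2=8 $r3=1 $r4=1
PC=1  beq  $r1, $r0, L0      | $r0=0 $r1=3 $r2=8 $r3=1 $r4=1  [not taken]
PC=2  andi  $r2, $r3, 6      | $r0=0 $r1=3 $r2=0 $r3=1 $r4=1
PC=3  or   $r3, $r1, $r0     | $r0=0 $r1=3 $r2=0 $r3=3 $r4=1
PC=4  slti  $r1, $r1, 0      | $r0=0 $r1=0 $r2=0 $r3=3 $r4=1
PC=5  bne  $r3, $r2, L8      | $r0=0 $r1=0 $r2=0 $r3=3 $r4=1  [TAKEN]
PC=6  nor  $r2, $r4, $r1     | $r0=0 $r1=0 $r2=65534 $r3=3 $r4=1
PC=8  ori   $r1, $r1, 10     | $r0=0 $r1=10 $r2=65534 $r3=3 $r4=1

65534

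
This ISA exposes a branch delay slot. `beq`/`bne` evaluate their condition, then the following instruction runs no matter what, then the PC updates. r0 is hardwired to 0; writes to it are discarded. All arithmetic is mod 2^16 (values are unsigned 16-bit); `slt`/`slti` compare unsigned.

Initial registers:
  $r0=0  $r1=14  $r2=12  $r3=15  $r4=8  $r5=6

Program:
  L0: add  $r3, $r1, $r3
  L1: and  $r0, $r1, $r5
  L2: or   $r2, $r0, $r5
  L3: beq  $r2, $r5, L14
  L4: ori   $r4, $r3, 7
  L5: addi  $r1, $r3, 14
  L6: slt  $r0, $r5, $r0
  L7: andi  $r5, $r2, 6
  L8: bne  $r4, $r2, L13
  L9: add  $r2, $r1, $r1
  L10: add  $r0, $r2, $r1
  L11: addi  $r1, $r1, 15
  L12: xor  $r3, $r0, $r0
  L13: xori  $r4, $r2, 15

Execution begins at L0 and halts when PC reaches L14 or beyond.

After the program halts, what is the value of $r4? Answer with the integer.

31

[0] add  $r3, $r1, $r3  →  {$r0:0, $r1:14, $r2:12, $r3:29, $r4:8, $r5:6}
[1] and  $r0, $r1, $r5  →  {$r0:0, $r1:14, $r2:12, $r3:29, $r4:8, $r5:6}
[2] or   $r2, $r0, $r5  →  {$r0:0, $r1:14, $r2:6, $r3:29, $r4:8, $r5:6}
[3] beq  $r2, $r5, L14  →  {$r0:0, $r1:14, $r2:6, $r3:29, $r4:8, $r5:6}  ⟨branch taken⟩
[4] ori   $r4, $r3, 7  →  {$r0:0, $r1:14, $r2:6, $r3:29, $r4:31, $r5:6}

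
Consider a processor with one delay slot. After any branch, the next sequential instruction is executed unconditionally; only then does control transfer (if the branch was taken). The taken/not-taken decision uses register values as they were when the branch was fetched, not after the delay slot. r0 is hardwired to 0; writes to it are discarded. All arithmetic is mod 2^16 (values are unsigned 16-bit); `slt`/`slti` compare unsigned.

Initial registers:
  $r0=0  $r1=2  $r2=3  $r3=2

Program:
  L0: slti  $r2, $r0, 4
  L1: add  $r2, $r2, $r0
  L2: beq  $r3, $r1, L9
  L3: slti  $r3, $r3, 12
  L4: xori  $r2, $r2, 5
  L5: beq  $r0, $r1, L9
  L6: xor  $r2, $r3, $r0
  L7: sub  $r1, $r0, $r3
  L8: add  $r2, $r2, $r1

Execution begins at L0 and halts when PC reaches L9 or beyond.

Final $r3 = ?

1

#0 slti  $r2, $r0, 4 ; 0/2/1/2
#1 add  $r2, $r2, $r0 ; 0/2/1/2
#2 beq  $r3, $r1, L9 ; 0/2/1/2 ; →target
#3 slti  $r3, $r3, 12 ; 0/2/1/1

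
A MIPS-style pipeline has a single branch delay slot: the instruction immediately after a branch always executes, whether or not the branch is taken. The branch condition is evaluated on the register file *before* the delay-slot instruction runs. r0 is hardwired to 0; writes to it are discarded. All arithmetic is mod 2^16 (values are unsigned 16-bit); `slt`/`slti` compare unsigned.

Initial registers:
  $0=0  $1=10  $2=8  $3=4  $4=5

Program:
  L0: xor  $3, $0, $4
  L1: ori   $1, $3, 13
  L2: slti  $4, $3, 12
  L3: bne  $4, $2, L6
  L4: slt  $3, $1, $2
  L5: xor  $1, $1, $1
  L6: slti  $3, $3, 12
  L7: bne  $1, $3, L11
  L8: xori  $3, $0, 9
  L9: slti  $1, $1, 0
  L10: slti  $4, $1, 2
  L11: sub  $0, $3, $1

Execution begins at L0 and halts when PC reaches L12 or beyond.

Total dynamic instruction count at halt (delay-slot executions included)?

9

#0 xor  $3, $0, $4 ; 0/10/8/5/5
#1 ori   $1, $3, 13 ; 0/13/8/5/5
#2 slti  $4, $3, 12 ; 0/13/8/5/1
#3 bne  $4, $2, L6 ; 0/13/8/5/1 ; →target
#4 slt  $3, $1, $2 ; 0/13/8/0/1
#6 slti  $3, $3, 12 ; 0/13/8/1/1
#7 bne  $1, $3, L11 ; 0/13/8/1/1 ; →target
#8 xori  $3, $0, 9 ; 0/13/8/9/1
#11 sub  $0, $3, $1 ; 0/13/8/9/1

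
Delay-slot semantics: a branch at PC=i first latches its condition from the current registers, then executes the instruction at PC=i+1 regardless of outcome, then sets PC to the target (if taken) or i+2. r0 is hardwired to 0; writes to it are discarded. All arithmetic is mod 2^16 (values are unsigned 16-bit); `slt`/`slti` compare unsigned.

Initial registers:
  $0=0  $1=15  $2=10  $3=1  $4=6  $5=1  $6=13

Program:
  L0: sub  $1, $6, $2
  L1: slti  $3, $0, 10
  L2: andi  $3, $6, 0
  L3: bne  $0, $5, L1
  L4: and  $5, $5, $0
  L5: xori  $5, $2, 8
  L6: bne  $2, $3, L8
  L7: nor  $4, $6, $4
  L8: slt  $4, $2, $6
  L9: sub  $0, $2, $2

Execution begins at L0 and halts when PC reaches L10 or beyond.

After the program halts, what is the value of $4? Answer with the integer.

1

#0 sub  $1, $6, $2 ; 0/3/10/1/6/1/13
#1 slti  $3, $0, 10 ; 0/3/10/1/6/1/13
#2 andi  $3, $6, 0 ; 0/3/10/0/6/1/13
#3 bne  $0, $5, L1 ; 0/3/10/0/6/1/13 ; →target
#4 and  $5, $5, $0 ; 0/3/10/0/6/0/13
#1 slti  $3, $0, 10 ; 0/3/10/1/6/0/13
#2 andi  $3, $6, 0 ; 0/3/10/0/6/0/13
#3 bne  $0, $5, L1 ; 0/3/10/0/6/0/13 ; →fallthru
#4 and  $5, $5, $0 ; 0/3/10/0/6/0/13
#5 xori  $5, $2, 8 ; 0/3/10/0/6/2/13
#6 bne  $2, $3, L8 ; 0/3/10/0/6/2/13 ; →target
#7 nor  $4, $6, $4 ; 0/3/10/0/65520/2/13
#8 slt  $4, $2, $6 ; 0/3/10/0/1/2/13
#9 sub  $0, $2, $2 ; 0/3/10/0/1/2/13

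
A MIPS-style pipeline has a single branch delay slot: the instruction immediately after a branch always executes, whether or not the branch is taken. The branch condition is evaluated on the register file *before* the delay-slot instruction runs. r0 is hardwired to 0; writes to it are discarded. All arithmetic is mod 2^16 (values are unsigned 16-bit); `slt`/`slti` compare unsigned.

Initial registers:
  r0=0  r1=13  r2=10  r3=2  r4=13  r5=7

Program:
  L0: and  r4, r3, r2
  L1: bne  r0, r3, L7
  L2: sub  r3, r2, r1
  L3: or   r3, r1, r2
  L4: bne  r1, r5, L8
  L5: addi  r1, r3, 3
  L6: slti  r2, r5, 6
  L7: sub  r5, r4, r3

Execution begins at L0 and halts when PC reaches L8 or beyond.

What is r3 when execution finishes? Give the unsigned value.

65533

PC=0  and  r4, r3, r2        | r0=0 r1=13 r2=10 r3=2 r4=2 r5=7
PC=1  bne  r0, r3, L7        | r0=0 r1=13 r2=10 r3=2 r4=2 r5=7  [TAKEN]
PC=2  sub  r3, r2, r1        | r0=0 r1=13 r2=10 r3=65533 r4=2 r5=7
PC=7  sub  r5, r4, r3        | r0=0 r1=13 r2=10 r3=65533 r4=2 r5=5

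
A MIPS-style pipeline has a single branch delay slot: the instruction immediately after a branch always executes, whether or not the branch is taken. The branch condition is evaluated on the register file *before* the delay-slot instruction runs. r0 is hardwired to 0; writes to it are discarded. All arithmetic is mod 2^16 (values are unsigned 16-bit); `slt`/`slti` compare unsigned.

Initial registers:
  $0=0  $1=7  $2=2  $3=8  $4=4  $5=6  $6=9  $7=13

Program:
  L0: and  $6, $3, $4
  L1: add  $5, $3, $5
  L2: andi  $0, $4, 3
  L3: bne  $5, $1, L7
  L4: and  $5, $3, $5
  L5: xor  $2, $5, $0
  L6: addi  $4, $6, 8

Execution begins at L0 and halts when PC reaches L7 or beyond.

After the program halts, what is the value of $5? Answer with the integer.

PC=0  and  $6, $3, $4        | $0=0 $1=7 $2=2 $3=8 $4=4 $5=6 $6=0 $7=13
PC=1  add  $5, $3, $5        | $0=0 $1=7 $2=2 $3=8 $4=4 $5=14 $6=0 $7=13
PC=2  andi  $0, $4, 3        | $0=0 $1=7 $2=2 $3=8 $4=4 $5=14 $6=0 $7=13
PC=3  bne  $5, $1, L7        | $0=0 $1=7 $2=2 $3=8 $4=4 $5=14 $6=0 $7=13  [TAKEN]
PC=4  and  $5, $3, $5        | $0=0 $1=7 $2=2 $3=8 $4=4 $5=8 $6=0 $7=13

8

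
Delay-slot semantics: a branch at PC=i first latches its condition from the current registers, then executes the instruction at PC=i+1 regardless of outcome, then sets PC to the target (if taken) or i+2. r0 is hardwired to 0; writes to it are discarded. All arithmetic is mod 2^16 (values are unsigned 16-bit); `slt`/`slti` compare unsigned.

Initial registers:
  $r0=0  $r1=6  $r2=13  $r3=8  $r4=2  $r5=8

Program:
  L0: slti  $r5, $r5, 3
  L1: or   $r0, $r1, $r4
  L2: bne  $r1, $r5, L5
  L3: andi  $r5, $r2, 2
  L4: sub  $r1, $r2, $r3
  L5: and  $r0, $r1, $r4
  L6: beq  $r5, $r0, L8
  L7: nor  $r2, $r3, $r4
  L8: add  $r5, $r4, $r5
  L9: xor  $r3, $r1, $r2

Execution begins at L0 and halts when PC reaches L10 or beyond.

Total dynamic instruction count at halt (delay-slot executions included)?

#0 slti  $r5, $r5, 3 ; 0/6/13/8/2/0
#1 or   $r0, $r1, $r4 ; 0/6/13/8/2/0
#2 bne  $r1, $r5, L5 ; 0/6/13/8/2/0 ; →target
#3 andi  $r5, $r2, 2 ; 0/6/13/8/2/0
#5 and  $r0, $r1, $r4 ; 0/6/13/8/2/0
#6 beq  $r5, $r0, L8 ; 0/6/13/8/2/0 ; →target
#7 nor  $r2, $r3, $r4 ; 0/6/65525/8/2/0
#8 add  $r5, $r4, $r5 ; 0/6/65525/8/2/2
#9 xor  $r3, $r1, $r2 ; 0/6/65525/65523/2/2

9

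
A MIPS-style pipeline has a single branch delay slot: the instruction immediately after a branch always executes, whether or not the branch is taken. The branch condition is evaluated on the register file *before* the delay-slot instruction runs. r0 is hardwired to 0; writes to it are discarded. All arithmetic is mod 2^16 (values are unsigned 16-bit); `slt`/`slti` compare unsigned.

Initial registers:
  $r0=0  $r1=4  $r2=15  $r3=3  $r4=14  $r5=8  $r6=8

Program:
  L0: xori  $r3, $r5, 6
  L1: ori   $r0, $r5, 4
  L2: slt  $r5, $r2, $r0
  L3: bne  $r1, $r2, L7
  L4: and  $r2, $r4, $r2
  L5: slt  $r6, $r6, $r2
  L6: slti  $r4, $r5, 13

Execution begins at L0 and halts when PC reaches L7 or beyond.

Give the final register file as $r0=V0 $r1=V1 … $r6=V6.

$r0=0 $r1=4 $r2=14 $r3=14 $r4=14 $r5=0 $r6=8

[0] xori  $r3, $r5, 6  →  {$r0:0, $r1:4, $r2:15, $r3:14, $r4:14, $r5:8, $r6:8}
[1] ori   $r0, $r5, 4  →  {$r0:0, $r1:4, $r2:15, $r3:14, $r4:14, $r5:8, $r6:8}
[2] slt  $r5, $r2, $r0  →  {$r0:0, $r1:4, $r2:15, $r3:14, $r4:14, $r5:0, $r6:8}
[3] bne  $r1, $r2, L7  →  {$r0:0, $r1:4, $r2:15, $r3:14, $r4:14, $r5:0, $r6:8}  ⟨branch taken⟩
[4] and  $r2, $r4, $r2  →  {$r0:0, $r1:4, $r2:14, $r3:14, $r4:14, $r5:0, $r6:8}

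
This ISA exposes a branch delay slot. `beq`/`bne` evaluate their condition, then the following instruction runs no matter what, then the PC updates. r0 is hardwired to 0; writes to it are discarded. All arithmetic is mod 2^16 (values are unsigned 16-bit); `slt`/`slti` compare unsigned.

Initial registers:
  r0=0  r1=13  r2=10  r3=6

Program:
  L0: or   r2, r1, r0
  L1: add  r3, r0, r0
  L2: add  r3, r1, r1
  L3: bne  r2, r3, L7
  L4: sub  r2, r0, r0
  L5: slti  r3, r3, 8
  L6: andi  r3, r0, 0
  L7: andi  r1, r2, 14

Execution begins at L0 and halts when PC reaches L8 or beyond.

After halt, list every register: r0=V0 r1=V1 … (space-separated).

r0=0 r1=0 r2=0 r3=26

PC=0  or   r2, r1, r0        | r0=0 r1=13 r2=13 r3=6
PC=1  add  r3, r0, r0        | r0=0 r1=13 r2=13 r3=0
PC=2  add  r3, r1, r1        | r0=0 r1=13 r2=13 r3=26
PC=3  bne  r2, r3, L7        | r0=0 r1=13 r2=13 r3=26  [TAKEN]
PC=4  sub  r2, r0, r0        | r0=0 r1=13 r2=0 r3=26
PC=7  andi  r1, r2, 14       | r0=0 r1=0 r2=0 r3=26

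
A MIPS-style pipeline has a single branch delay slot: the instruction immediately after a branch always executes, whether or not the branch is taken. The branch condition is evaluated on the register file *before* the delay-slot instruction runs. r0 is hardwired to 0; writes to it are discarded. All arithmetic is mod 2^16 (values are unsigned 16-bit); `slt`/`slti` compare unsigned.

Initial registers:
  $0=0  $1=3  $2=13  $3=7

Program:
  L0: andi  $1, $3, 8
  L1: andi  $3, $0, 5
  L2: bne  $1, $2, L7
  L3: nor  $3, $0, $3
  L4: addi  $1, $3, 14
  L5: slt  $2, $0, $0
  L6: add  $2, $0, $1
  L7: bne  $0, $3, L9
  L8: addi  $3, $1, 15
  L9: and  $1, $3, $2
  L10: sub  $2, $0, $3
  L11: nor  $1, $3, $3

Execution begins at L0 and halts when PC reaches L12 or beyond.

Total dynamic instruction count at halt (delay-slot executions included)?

9

#0 andi  $1, $3, 8 ; 0/0/13/7
#1 andi  $3, $0, 5 ; 0/0/13/0
#2 bne  $1, $2, L7 ; 0/0/13/0 ; →target
#3 nor  $3, $0, $3 ; 0/0/13/65535
#7 bne  $0, $3, L9 ; 0/0/13/65535 ; →target
#8 addi  $3, $1, 15 ; 0/0/13/15
#9 and  $1, $3, $2 ; 0/13/13/15
#10 sub  $2, $0, $3 ; 0/13/65521/15
#11 nor  $1, $3, $3 ; 0/65520/65521/15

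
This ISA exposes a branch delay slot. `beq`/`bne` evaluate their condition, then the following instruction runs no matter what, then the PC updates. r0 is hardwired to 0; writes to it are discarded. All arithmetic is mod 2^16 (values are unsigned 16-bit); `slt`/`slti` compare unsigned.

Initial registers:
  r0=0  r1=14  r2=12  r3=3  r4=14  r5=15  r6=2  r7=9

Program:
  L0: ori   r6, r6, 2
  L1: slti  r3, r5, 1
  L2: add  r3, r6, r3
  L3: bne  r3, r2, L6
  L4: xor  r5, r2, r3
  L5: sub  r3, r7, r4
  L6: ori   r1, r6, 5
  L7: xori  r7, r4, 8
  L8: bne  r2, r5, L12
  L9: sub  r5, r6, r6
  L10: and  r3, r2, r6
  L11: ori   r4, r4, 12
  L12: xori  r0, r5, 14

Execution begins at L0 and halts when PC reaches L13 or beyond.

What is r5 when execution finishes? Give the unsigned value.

0

PC=0  ori   r6, r6, 2        | r0=0 r1=14 r2=12 r3=3 r4=14 r5=15 r6=2 r7=9
PC=1  slti  r3, r5, 1        | r0=0 r1=14 r2=12 r3=0 r4=14 r5=15 r6=2 r7=9
PC=2  add  r3, r6, r3        | r0=0 r1=14 r2=12 r3=2 r4=14 r5=15 r6=2 r7=9
PC=3  bne  r3, r2, L6        | r0=0 r1=14 r2=12 r3=2 r4=14 r5=15 r6=2 r7=9  [TAKEN]
PC=4  xor  r5, r2, r3        | r0=0 r1=14 r2=12 r3=2 r4=14 r5=14 r6=2 r7=9
PC=6  ori   r1, r6, 5        | r0=0 r1=7 r2=12 r3=2 r4=14 r5=14 r6=2 r7=9
PC=7  xori  r7, r4, 8        | r0=0 r1=7 r2=12 r3=2 r4=14 r5=14 r6=2 r7=6
PC=8  bne  r2, r5, L12       | r0=0 r1=7 r2=12 r3=2 r4=14 r5=14 r6=2 r7=6  [TAKEN]
PC=9  sub  r5, r6, r6        | r0=0 r1=7 r2=12 r3=2 r4=14 r5=0 r6=2 r7=6
PC=12 xori  r0, r5, 14       | r0=0 r1=7 r2=12 r3=2 r4=14 r5=0 r6=2 r7=6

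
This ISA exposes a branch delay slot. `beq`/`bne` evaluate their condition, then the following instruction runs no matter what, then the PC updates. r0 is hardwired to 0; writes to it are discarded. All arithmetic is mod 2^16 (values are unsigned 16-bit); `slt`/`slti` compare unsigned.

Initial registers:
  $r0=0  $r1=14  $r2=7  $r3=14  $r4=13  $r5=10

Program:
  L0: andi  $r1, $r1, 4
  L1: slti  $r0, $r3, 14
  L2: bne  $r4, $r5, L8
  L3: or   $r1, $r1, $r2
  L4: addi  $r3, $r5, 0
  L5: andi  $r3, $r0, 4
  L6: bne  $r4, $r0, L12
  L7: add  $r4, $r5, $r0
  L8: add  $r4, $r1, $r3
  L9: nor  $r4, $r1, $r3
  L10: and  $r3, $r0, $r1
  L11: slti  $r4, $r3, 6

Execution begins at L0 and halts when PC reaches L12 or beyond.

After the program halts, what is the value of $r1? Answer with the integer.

7

[0] andi  $r1, $r1, 4  →  {$r0:0, $r1:4, $r2:7, $r3:14, $r4:13, $r5:10}
[1] slti  $r0, $r3, 14  →  {$r0:0, $r1:4, $r2:7, $r3:14, $r4:13, $r5:10}
[2] bne  $r4, $r5, L8  →  {$r0:0, $r1:4, $r2:7, $r3:14, $r4:13, $r5:10}  ⟨branch taken⟩
[3] or   $r1, $r1, $r2  →  {$r0:0, $r1:7, $r2:7, $r3:14, $r4:13, $r5:10}
[8] add  $r4, $r1, $r3  →  {$r0:0, $r1:7, $r2:7, $r3:14, $r4:21, $r5:10}
[9] nor  $r4, $r1, $r3  →  {$r0:0, $r1:7, $r2:7, $r3:14, $r4:65520, $r5:10}
[10] and  $r3, $r0, $r1  →  {$r0:0, $r1:7, $r2:7, $r3:0, $r4:65520, $r5:10}
[11] slti  $r4, $r3, 6  →  {$r0:0, $r1:7, $r2:7, $r3:0, $r4:1, $r5:10}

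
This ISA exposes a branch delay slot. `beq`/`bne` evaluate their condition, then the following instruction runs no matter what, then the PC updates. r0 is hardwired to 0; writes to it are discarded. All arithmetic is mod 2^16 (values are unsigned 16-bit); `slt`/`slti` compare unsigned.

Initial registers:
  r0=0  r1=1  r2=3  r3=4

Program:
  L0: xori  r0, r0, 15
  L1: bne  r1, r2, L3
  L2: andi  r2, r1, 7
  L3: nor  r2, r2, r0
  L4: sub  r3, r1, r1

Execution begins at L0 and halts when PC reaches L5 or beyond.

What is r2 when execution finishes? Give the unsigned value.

  step pc=0: xori  r0, r0, 15  regs=(0,1,3,4)
  step pc=1: bne  r1, r2, L3  cond=T  regs=(0,1,3,4)
  step pc=2: andi  r2, r1, 7  regs=(0,1,1,4)
  step pc=3: nor  r2, r2, r0  regs=(0,1,65534,4)
  step pc=4: sub  r3, r1, r1  regs=(0,1,65534,0)

65534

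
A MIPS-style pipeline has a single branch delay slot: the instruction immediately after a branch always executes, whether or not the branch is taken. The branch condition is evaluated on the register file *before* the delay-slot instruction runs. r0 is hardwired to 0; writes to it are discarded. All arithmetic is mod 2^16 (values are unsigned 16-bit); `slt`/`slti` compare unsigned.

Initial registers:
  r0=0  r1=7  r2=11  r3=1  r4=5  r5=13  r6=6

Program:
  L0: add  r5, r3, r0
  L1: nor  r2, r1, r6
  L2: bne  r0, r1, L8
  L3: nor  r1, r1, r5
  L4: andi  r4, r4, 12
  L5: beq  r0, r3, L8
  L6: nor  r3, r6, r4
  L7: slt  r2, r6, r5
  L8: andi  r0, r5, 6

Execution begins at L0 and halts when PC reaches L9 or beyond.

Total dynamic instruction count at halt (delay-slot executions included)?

5

  step pc=0: add  r5, r3, r0  regs=(0,7,11,1,5,1,6)
  step pc=1: nor  r2, r1, r6  regs=(0,7,65528,1,5,1,6)
  step pc=2: bne  r0, r1, L8  cond=T  regs=(0,7,65528,1,5,1,6)
  step pc=3: nor  r1, r1, r5  regs=(0,65528,65528,1,5,1,6)
  step pc=8: andi  r0, r5, 6  regs=(0,65528,65528,1,5,1,6)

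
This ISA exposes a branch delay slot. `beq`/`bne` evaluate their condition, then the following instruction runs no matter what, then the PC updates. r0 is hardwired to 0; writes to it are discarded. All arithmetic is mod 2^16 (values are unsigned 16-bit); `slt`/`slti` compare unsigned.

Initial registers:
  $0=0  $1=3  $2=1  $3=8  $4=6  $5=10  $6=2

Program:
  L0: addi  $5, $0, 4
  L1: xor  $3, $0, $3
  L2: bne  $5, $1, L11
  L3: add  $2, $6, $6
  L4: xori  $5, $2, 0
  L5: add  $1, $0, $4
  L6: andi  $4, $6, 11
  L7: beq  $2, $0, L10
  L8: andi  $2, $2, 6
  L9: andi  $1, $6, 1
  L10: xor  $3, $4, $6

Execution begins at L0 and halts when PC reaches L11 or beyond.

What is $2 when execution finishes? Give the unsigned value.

  step pc=0: addi  $5, $0, 4  regs=(0,3,1,8,6,4,2)
  step pc=1: xor  $3, $0, $3  regs=(0,3,1,8,6,4,2)
  step pc=2: bne  $5, $1, L11  cond=T  regs=(0,3,1,8,6,4,2)
  step pc=3: add  $2, $6, $6  regs=(0,3,4,8,6,4,2)

4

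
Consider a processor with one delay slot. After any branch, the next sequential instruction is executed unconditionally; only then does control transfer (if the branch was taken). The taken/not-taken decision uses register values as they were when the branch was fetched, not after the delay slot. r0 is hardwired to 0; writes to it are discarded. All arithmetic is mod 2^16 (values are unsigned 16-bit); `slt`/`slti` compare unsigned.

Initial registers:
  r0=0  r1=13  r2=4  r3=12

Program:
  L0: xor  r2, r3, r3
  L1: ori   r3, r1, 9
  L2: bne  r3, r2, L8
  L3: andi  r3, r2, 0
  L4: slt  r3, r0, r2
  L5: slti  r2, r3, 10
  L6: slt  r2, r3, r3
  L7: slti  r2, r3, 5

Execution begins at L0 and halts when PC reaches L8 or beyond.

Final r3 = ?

0

  step pc=0: xor  r2, r3, r3  regs=(0,13,0,12)
  step pc=1: ori   r3, r1, 9  regs=(0,13,0,13)
  step pc=2: bne  r3, r2, L8  cond=T  regs=(0,13,0,13)
  step pc=3: andi  r3, r2, 0  regs=(0,13,0,0)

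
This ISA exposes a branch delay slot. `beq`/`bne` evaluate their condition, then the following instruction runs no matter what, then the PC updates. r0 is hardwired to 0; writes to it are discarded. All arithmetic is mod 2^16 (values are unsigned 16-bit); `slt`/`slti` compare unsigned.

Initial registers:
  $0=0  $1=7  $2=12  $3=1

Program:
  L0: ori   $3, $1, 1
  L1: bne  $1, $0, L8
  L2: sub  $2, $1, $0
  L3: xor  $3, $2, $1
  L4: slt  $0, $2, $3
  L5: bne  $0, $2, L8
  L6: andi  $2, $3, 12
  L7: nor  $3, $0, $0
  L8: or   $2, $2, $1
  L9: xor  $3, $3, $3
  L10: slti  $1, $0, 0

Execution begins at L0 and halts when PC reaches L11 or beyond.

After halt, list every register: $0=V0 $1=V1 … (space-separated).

#0 ori   $3, $1, 1 ; 0/7/12/7
#1 bne  $1, $0, L8 ; 0/7/12/7 ; →target
#2 sub  $2, $1, $0 ; 0/7/7/7
#8 or   $2, $2, $1 ; 0/7/7/7
#9 xor  $3, $3, $3 ; 0/7/7/0
#10 slti  $1, $0, 0 ; 0/0/7/0

$0=0 $1=0 $2=7 $3=0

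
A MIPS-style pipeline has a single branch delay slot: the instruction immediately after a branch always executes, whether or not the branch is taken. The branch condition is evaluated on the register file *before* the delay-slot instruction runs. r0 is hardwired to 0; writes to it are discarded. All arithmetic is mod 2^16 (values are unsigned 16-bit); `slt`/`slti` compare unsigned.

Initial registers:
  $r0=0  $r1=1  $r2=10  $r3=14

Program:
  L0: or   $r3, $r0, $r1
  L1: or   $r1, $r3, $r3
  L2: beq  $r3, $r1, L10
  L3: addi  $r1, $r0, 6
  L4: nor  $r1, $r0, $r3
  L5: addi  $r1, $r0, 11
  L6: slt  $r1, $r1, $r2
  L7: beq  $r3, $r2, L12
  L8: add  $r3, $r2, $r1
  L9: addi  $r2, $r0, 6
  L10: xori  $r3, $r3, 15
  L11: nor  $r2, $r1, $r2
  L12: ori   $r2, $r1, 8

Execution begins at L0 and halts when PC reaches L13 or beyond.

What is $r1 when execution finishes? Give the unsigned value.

6

  step pc=0: or   $r3, $r0, $r1  regs=(0,1,10,1)
  step pc=1: or   $r1, $r3, $r3  regs=(0,1,10,1)
  step pc=2: beq  $r3, $r1, L10  cond=T  regs=(0,1,10,1)
  step pc=3: addi  $r1, $r0, 6  regs=(0,6,10,1)
  step pc=10: xori  $r3, $r3, 15  regs=(0,6,10,14)
  step pc=11: nor  $r2, $r1, $r2  regs=(0,6,65521,14)
  step pc=12: ori   $r2, $r1, 8  regs=(0,6,14,14)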